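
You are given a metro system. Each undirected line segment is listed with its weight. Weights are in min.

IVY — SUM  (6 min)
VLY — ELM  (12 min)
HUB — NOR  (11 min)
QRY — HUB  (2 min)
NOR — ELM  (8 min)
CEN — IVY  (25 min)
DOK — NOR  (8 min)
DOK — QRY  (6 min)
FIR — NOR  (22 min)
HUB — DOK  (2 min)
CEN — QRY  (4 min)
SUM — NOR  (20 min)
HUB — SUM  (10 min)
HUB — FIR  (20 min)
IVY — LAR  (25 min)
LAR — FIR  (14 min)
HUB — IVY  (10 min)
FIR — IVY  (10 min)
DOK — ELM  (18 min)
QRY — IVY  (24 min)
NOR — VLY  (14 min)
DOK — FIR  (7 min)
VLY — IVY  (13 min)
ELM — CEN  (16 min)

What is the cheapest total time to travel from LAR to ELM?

37 min

Shortest distances from LAR:
LAR: 0
FIR: 14  (via LAR)
DOK: 21  (via FIR)
HUB: 23  (via DOK)
IVY: 24  (via FIR)
QRY: 25  (via HUB)
NOR: 29  (via DOK)
CEN: 29  (via QRY)
SUM: 30  (via IVY)
ELM: 37  (via NOR)
Shortest route: LAR → FIR → DOK → NOR → ELM = 37 min.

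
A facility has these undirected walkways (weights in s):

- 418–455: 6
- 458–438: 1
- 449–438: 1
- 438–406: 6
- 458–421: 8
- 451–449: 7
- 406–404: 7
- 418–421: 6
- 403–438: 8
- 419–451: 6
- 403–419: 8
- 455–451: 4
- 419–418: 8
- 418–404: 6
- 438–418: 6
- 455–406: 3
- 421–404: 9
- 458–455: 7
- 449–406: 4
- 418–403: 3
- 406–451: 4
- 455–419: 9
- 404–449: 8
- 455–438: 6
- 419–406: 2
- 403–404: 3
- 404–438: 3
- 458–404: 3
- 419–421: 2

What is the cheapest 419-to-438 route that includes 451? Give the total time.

Shortest 419→451: 419–451 = 6
Shortest 451→438: 451–449–438 = 8
Total via 451: 6 + 8 = 14 s.

14 s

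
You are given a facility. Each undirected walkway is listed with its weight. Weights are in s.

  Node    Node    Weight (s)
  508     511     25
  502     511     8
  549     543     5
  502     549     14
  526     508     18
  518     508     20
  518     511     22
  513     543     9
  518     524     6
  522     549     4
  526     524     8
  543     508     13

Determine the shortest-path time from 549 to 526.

36 s

Compare a few routes:
549 - 502 - 511 - 508 - 526: 14+8+25+18 = 65
549 - 502 - 511 - 518 - 524 - 526: 14+8+22+6+8 = 58
549 - 543 - 508 - 518 - 524 - 526: 5+13+20+6+8 = 52
549 - 543 - 508 - 526: 5+13+18 = 36
Cheapest is 549 - 543 - 508 - 526 at 36 s.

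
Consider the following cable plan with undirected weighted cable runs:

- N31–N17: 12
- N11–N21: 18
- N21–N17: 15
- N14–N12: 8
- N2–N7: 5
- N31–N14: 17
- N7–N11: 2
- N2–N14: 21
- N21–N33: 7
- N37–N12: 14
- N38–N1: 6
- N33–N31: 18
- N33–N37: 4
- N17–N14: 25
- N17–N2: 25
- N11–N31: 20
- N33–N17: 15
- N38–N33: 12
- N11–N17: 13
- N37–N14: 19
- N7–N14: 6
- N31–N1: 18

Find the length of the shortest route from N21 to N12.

25

Settle nodes by increasing distance from N21:
N21: 0
N33: 7  (via N21)
N37: 11  (via N33)
N17: 15  (via N21)
N11: 18  (via N21)
N38: 19  (via N33)
N7: 20  (via N11)
N1: 25  (via N38)
N12: 25  (via N37)
Shortest route: N21–N33–N37–N12 = 25.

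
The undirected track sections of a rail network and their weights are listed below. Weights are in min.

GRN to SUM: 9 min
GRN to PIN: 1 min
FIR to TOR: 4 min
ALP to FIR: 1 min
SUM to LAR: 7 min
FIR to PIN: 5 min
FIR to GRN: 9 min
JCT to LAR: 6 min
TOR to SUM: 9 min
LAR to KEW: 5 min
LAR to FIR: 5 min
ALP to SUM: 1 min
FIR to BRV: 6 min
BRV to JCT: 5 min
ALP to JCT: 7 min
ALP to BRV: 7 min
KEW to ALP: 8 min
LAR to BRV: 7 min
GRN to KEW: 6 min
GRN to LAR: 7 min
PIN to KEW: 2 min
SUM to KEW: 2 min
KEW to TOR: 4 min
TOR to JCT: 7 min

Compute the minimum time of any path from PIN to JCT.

Settle nodes by increasing distance from PIN:
PIN: 0
GRN: 1  (via PIN)
KEW: 2  (via PIN)
SUM: 4  (via KEW)
ALP: 5  (via SUM)
FIR: 5  (via PIN)
TOR: 6  (via KEW)
LAR: 7  (via KEW)
BRV: 11  (via FIR)
JCT: 12  (via ALP)
Shortest route: PIN → KEW → SUM → ALP → JCT = 12 min.

12 min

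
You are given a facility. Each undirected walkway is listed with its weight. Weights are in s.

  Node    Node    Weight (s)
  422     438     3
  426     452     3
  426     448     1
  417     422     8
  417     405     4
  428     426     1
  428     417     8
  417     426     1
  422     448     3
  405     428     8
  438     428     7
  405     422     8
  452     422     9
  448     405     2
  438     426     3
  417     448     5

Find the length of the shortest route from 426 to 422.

4 s

Running Dijkstra from 426:
426: 0
448: 1  (via 426)
417: 1  (via 426)
428: 1  (via 426)
438: 3  (via 426)
452: 3  (via 426)
405: 3  (via 448)
422: 4  (via 448)
Shortest route: 426 → 448 → 422 = 4 s.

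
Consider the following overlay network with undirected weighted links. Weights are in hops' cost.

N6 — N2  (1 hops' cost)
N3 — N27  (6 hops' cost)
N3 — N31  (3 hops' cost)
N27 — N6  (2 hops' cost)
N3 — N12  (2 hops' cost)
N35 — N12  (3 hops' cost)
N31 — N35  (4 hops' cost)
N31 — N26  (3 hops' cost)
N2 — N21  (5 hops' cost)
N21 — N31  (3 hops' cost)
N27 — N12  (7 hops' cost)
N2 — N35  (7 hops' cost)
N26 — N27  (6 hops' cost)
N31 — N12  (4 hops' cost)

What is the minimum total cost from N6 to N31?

Enumerating some paths:
N6 → N27 → N26 → N31: 2+6+3 = 11
N6 → N2 → N35 → N31: 1+7+4 = 12
N6 → N27 → N3 → N31: 2+6+3 = 11
N6 → N2 → N21 → N31: 1+5+3 = 9
The minimum is 9 hops' cost via N6 → N2 → N21 → N31.

9 hops' cost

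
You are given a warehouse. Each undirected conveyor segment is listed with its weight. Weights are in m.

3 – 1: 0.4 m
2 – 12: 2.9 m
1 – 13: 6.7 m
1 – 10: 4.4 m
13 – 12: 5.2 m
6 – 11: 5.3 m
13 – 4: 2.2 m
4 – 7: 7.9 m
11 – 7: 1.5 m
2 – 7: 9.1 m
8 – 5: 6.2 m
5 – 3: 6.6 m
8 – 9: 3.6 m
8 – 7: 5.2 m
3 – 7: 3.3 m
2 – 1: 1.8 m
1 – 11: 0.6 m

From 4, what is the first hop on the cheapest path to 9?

7

Enumerating some paths:
4–7–8–9: 7.9+5.2+3.6 = 16.7
4–13–1–3–7–8–9: 2.2+6.7+0.4+3.3+5.2+3.6 = 21.4
4–13–1–11–7–8–9: 2.2+6.7+0.6+1.5+5.2+3.6 = 19.8
4–13–12–2–1–11–7–8–9: 2.2+5.2+2.9+1.8+0.6+1.5+5.2+3.6 = 23
Cheapest is 4–7–8–9 at 16.7 m.
So from 4 the first move is to 7.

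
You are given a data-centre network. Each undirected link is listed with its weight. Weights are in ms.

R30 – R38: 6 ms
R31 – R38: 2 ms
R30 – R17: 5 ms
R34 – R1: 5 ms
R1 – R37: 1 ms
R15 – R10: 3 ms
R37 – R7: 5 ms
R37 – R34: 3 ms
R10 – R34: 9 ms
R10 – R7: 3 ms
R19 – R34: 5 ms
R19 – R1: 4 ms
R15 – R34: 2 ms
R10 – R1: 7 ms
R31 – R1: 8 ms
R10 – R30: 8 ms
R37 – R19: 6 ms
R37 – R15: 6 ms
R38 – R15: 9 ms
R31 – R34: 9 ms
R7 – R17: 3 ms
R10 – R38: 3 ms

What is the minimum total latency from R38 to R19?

Compare a few routes:
R38 → R15 → R34 → R19: 9+2+5 = 16
R38 → R31 → R1 → R19: 2+8+4 = 14
R38 → R10 → R1 → R19: 3+7+4 = 14
R38 → R10 → R15 → R34 → R19: 3+3+2+5 = 13
The minimum is 13 ms via R38 → R10 → R15 → R34 → R19.

13 ms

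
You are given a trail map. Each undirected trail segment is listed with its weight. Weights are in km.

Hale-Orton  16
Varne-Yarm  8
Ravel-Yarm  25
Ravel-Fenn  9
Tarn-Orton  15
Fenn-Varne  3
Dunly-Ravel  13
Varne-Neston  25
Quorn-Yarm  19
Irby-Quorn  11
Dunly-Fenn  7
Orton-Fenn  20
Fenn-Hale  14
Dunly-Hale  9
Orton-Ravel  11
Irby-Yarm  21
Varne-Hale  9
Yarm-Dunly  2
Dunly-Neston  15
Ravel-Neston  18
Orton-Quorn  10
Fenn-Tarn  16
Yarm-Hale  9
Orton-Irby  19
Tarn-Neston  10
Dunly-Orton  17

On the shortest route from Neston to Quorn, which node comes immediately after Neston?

Compare a few routes:
Neston - Tarn - Orton - Quorn: 10+15+10 = 35
Neston - Dunly - Yarm - Quorn: 15+2+19 = 36
Neston - Ravel - Orton - Quorn: 18+11+10 = 39
Neston - Dunly - Orton - Quorn: 15+17+10 = 42
The minimum is 35 km via Neston - Tarn - Orton - Quorn.
So from Neston the first move is to Tarn.

Tarn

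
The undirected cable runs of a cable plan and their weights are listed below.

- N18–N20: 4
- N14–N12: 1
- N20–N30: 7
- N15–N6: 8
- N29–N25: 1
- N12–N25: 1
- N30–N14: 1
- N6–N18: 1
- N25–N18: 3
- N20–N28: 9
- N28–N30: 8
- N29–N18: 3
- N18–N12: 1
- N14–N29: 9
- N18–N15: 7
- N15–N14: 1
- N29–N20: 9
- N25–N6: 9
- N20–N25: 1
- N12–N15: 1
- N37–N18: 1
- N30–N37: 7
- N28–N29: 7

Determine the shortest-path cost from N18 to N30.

3

Compare a few routes:
N18 - N12 - N14 - N30: 1+1+1 = 3
N18 - N12 - N15 - N14 - N30: 1+1+1+1 = 4
Cheapest is N18 - N12 - N14 - N30 at 3.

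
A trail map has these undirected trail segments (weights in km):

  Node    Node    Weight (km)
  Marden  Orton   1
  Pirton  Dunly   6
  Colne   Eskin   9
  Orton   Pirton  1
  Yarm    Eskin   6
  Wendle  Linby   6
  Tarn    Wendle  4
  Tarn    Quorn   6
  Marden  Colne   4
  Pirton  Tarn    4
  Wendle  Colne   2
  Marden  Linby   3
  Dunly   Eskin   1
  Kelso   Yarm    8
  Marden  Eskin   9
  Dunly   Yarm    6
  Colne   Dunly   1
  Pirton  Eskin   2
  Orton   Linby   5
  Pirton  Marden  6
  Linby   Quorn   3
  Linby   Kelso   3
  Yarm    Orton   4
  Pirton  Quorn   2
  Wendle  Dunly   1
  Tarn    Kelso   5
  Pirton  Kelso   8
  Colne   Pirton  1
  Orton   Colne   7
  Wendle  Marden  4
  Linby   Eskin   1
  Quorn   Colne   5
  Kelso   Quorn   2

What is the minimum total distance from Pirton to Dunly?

2 km

Settle nodes by increasing distance from Pirton:
Pirton: 0
Colne: 1  (via Pirton)
Orton: 1  (via Pirton)
Dunly: 2  (via Colne)
Shortest route: Pirton–Colne–Dunly = 2 km.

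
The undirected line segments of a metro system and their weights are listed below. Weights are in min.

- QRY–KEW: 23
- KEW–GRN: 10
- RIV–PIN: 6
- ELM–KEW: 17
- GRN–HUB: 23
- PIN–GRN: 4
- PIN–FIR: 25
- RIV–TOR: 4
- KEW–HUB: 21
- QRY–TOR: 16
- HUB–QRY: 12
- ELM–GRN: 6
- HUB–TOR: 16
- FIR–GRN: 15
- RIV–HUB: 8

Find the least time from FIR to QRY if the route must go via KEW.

Best FIR to KEW: FIR → GRN → KEW costing 25
Best KEW to QRY: KEW → QRY costing 23
Total via KEW: 25 + 23 = 48 min.

48 min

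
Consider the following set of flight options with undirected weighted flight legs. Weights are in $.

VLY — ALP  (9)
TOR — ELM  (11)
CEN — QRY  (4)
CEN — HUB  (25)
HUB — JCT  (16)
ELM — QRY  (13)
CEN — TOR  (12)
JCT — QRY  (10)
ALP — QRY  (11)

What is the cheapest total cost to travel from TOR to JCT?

Enumerating some paths:
TOR - CEN - QRY - JCT: 12+4+10 = 26
TOR - ELM - QRY - JCT: 11+13+10 = 34
The minimum is $26 via TOR - CEN - QRY - JCT.

$26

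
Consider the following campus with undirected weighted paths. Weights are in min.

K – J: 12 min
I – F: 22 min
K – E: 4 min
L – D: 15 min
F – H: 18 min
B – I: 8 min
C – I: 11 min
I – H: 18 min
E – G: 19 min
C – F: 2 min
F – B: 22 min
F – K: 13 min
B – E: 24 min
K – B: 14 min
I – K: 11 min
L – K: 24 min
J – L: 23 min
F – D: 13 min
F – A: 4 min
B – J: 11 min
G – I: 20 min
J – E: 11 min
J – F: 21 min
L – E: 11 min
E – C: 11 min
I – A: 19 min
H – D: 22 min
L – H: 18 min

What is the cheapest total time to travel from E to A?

Settle nodes by increasing distance from E:
E: 0
K: 4  (via E)
C: 11  (via E)
J: 11  (via E)
L: 11  (via E)
F: 13  (via C)
I: 15  (via K)
A: 17  (via F)
Shortest route: E–C–F–A = 17 min.

17 min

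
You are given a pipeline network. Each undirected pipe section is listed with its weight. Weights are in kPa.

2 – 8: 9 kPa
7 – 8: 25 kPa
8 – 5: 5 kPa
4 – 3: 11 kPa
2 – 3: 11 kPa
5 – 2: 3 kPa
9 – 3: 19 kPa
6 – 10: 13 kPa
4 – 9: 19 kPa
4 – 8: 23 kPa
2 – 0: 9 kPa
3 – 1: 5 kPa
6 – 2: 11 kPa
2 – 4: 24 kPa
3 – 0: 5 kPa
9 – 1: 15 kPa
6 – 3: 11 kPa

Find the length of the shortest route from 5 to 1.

19 kPa

Running Dijkstra from 5:
5: 0
2: 3  (via 5)
8: 5  (via 5)
0: 12  (via 2)
3: 14  (via 2)
6: 14  (via 2)
1: 19  (via 3)
Shortest route: 5 → 2 → 3 → 1 = 19 kPa.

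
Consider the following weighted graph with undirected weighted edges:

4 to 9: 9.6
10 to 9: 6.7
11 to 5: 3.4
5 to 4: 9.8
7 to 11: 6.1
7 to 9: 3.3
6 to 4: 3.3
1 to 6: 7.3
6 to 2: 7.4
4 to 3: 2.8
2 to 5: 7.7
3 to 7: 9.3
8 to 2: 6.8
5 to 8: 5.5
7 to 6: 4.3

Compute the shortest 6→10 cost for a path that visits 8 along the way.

39.2

Best 6 to 8: 6–2–8 costing 14.2
Best 8 to 10: 8–5–11–7–9–10 costing 25
Total via 8: 14.2 + 25 = 39.2.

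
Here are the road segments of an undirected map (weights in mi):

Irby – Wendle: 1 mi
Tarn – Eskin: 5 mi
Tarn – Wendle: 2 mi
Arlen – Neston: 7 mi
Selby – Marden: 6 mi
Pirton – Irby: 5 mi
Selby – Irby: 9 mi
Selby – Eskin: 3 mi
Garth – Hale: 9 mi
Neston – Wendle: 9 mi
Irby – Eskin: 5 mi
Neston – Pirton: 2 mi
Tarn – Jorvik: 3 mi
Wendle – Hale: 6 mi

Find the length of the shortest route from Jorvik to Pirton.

Settle nodes by increasing distance from Jorvik:
Jorvik: 0
Tarn: 3  (via Jorvik)
Wendle: 5  (via Tarn)
Irby: 6  (via Wendle)
Eskin: 8  (via Tarn)
Selby: 11  (via Eskin)
Hale: 11  (via Wendle)
Pirton: 11  (via Irby)
Shortest route: Jorvik–Tarn–Wendle–Irby–Pirton = 11 mi.

11 mi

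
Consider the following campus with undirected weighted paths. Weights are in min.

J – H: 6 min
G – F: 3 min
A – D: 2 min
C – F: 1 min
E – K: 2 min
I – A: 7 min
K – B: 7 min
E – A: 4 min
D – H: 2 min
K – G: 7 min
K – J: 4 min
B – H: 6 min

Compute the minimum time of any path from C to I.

Running Dijkstra from C:
C: 0
F: 1  (via C)
G: 4  (via F)
K: 11  (via G)
E: 13  (via K)
J: 15  (via K)
A: 17  (via E)
B: 18  (via K)
D: 19  (via A)
H: 21  (via J)
I: 24  (via A)
Shortest route: C → F → G → K → E → A → I = 24 min.

24 min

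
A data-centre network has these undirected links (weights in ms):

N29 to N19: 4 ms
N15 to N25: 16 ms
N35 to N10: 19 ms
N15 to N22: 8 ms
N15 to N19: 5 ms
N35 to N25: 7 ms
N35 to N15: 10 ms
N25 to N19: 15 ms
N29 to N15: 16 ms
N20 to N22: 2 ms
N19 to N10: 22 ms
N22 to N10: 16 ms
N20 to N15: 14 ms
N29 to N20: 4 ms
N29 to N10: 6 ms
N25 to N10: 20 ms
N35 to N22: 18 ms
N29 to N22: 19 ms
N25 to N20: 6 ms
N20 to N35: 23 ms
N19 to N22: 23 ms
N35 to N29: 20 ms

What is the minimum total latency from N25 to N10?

16 ms

Settle nodes by increasing distance from N25:
N25: 0
N20: 6  (via N25)
N35: 7  (via N25)
N22: 8  (via N20)
N29: 10  (via N20)
N19: 14  (via N29)
N10: 16  (via N29)
Shortest route: N25 → N20 → N29 → N10 = 16 ms.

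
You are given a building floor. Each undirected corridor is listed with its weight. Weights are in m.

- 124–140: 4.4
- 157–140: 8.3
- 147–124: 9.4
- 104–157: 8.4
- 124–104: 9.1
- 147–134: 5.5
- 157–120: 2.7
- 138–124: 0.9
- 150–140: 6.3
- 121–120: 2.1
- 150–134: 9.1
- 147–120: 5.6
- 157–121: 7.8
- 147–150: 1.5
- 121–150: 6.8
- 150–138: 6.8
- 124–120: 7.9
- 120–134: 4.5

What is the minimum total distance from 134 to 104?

Candidate routes:
134–120–157–104: 4.5+2.7+8.4 = 15.6
134–147–120–157–104: 5.5+5.6+2.7+8.4 = 22.2
134–120–124–104: 4.5+7.9+9.1 = 21.5
Cheapest is 134–120–157–104 at 15.6 m.

15.6 m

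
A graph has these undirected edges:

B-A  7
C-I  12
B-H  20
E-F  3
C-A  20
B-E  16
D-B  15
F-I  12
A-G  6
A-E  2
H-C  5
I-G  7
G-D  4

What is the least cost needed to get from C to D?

23

Running Dijkstra from C:
C: 0
H: 5  (via C)
I: 12  (via C)
G: 19  (via I)
A: 20  (via C)
E: 22  (via A)
D: 23  (via G)
Shortest route: C → I → G → D = 23.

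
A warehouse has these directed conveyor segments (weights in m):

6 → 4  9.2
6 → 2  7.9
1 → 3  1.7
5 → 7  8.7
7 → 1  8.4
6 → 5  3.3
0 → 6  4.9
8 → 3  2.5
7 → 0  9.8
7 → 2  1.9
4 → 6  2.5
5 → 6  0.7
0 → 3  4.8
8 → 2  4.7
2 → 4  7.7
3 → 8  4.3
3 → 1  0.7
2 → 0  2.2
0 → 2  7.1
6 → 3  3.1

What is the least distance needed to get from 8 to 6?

11.8 m

Candidate routes:
8 → 2 → 0 → 6: 4.7+2.2+4.9 = 11.8
8 → 2 → 4 → 6: 4.7+7.7+2.5 = 14.9
The minimum is 11.8 m via 8 → 2 → 0 → 6.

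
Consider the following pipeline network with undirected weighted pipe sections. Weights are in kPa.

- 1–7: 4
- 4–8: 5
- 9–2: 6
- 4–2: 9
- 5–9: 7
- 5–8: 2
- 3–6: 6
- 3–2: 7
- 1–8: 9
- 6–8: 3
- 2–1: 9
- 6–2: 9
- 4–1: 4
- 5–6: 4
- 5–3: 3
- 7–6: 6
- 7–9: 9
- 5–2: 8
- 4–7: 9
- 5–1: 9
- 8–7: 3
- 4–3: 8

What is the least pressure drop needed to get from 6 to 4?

Enumerating some paths:
6–5–8–4: 4+2+5 = 11
6–7–8–4: 6+3+5 = 14
6–7–1–4: 6+4+4 = 14
6–8–4: 3+5 = 8
The minimum is 8 kPa via 6–8–4.

8 kPa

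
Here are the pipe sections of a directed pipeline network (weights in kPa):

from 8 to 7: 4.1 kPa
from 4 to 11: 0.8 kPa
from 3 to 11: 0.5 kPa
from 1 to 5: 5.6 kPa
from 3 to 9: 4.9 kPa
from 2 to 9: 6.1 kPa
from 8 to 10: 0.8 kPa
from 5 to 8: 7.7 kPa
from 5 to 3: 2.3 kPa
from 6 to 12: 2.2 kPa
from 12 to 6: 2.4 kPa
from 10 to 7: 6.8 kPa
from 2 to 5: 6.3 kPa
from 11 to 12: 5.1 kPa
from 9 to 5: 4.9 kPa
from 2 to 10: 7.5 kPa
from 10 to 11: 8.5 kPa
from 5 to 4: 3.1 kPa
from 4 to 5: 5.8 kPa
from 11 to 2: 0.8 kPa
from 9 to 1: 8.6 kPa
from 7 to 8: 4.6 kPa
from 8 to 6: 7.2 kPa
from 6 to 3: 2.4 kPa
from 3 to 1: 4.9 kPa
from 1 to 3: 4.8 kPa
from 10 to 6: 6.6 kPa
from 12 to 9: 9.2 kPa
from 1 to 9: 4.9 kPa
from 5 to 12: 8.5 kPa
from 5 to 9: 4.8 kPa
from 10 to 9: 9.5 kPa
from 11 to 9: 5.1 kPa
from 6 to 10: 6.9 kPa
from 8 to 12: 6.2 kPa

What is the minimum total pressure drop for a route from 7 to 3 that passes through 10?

14.4 kPa

Shortest 7→10: 7 → 8 → 10 = 5.4
Best 10 to 3: 10 → 6 → 3 costing 9
Total via 10: 5.4 + 9 = 14.4 kPa.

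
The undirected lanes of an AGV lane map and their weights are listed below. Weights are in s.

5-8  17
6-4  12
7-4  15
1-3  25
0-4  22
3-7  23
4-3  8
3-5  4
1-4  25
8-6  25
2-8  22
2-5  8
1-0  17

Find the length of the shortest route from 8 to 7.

44 s

Compare a few routes:
8 → 6 → 4 → 7: 25+12+15 = 52
8 → 5 → 3 → 7: 17+4+23 = 44
8 → 2 → 5 → 3 → 4 → 7: 22+8+4+8+15 = 57
8 → 2 → 5 → 3 → 7: 22+8+4+23 = 57
The minimum is 44 s via 8 → 5 → 3 → 7.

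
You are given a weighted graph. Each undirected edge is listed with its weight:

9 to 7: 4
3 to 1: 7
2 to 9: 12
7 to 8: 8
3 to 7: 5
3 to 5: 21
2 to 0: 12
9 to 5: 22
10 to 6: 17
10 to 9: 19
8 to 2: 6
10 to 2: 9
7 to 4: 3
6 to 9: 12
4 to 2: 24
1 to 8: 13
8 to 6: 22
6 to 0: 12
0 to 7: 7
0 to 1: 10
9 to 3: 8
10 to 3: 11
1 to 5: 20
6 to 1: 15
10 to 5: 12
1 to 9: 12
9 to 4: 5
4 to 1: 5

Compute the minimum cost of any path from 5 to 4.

25

Enumerating some paths:
5 - 1 - 4: 20+5 = 25
5 - 9 - 4: 22+5 = 27
The minimum is 25 via 5 - 1 - 4.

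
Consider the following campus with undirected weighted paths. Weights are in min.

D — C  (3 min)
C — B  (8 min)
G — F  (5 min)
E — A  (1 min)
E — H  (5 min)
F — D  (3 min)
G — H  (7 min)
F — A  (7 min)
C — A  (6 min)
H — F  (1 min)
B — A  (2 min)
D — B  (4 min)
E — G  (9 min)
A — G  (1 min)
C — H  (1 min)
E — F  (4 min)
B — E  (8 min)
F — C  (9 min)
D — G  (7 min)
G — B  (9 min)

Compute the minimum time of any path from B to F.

7 min

Running Dijkstra from B:
B: 0
A: 2  (via B)
E: 3  (via A)
G: 3  (via A)
D: 4  (via B)
C: 7  (via D)
F: 7  (via E)
Shortest route: B → A → E → F = 7 min.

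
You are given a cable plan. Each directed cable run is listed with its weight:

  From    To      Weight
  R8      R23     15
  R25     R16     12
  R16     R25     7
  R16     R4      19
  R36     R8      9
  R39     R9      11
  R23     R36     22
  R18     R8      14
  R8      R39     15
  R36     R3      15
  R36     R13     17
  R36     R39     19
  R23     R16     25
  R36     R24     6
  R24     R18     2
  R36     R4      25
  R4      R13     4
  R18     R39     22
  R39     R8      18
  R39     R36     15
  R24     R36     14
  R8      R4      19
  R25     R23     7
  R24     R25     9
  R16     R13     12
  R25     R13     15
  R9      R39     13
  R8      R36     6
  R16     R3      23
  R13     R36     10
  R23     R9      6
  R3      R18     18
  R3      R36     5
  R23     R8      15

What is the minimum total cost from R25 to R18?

33

Candidate routes:
R25 - R13 - R36 - R24 - R18: 15+10+6+2 = 33
R25 - R23 - R8 - R36 - R24 - R18: 7+15+6+6+2 = 36
R25 - R23 - R36 - R24 - R18: 7+22+6+2 = 37
The minimum is 33 via R25 - R13 - R36 - R24 - R18.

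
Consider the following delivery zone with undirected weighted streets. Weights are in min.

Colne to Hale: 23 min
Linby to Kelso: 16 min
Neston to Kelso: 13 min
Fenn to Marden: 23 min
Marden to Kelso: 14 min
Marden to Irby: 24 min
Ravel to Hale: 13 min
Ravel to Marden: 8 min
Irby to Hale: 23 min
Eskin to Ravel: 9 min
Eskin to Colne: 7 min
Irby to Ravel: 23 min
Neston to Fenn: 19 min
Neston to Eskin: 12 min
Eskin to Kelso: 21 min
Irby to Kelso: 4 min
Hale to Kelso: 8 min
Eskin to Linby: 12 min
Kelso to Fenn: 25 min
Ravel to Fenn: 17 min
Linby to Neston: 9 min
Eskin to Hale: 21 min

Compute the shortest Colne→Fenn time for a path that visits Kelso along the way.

Best Colne to Kelso: Colne–Eskin–Kelso costing 28
Best Kelso to Fenn: Kelso–Fenn costing 25
Total via Kelso: 28 + 25 = 53 min.

53 min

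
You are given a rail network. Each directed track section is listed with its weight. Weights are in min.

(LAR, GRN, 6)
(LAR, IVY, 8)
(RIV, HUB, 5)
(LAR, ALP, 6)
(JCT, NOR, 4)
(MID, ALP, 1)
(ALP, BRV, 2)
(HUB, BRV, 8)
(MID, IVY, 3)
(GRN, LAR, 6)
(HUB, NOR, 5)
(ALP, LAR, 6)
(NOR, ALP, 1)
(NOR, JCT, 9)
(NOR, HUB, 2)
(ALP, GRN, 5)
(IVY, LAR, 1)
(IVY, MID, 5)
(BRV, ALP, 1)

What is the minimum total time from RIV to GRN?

Enumerating some paths:
RIV–HUB–BRV–ALP–GRN: 5+8+1+5 = 19
RIV–HUB–NOR–ALP–LAR–GRN: 5+5+1+6+6 = 23
RIV–HUB–BRV–ALP–LAR–GRN: 5+8+1+6+6 = 26
RIV–HUB–NOR–ALP–GRN: 5+5+1+5 = 16
The minimum is 16 min via RIV–HUB–NOR–ALP–GRN.

16 min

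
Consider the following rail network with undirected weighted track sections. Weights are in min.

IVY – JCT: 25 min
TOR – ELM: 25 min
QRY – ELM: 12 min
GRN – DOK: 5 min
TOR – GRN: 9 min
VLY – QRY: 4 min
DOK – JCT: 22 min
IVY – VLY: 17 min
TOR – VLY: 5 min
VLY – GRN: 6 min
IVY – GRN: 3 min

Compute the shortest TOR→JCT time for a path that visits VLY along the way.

38 min

Best TOR to VLY: TOR → VLY costing 5
Best VLY to JCT: VLY → GRN → DOK → JCT costing 33
Total via VLY: 5 + 33 = 38 min.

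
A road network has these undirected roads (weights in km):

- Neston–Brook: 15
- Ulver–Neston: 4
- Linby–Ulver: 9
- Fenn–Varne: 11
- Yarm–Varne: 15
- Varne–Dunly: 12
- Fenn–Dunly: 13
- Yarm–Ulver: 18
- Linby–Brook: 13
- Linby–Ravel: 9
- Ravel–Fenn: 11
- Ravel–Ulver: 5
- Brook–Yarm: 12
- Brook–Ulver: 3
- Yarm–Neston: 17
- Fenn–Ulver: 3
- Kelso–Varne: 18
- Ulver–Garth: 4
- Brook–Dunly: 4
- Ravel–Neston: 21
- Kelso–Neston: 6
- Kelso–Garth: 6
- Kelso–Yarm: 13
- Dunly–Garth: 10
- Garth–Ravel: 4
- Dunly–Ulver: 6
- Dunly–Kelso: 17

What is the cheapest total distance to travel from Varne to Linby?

Shortest distances from Varne:
Varne: 0
Fenn: 11  (via Varne)
Dunly: 12  (via Varne)
Ulver: 14  (via Fenn)
Yarm: 15  (via Varne)
Brook: 16  (via Dunly)
Kelso: 18  (via Varne)
Neston: 18  (via Ulver)
Garth: 18  (via Ulver)
Ravel: 19  (via Ulver)
Linby: 23  (via Ulver)
Shortest route: Varne–Fenn–Ulver–Linby = 23 km.

23 km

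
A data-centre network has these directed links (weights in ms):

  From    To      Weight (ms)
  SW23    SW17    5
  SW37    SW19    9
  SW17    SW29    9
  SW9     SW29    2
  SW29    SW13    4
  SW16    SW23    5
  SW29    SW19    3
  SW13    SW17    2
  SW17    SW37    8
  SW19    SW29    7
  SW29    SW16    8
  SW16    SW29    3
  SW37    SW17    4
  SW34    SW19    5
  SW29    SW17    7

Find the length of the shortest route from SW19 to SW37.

21 ms

Enumerating some paths:
SW19 - SW29 - SW17 - SW37: 7+7+8 = 22
SW19 - SW29 - SW13 - SW17 - SW37: 7+4+2+8 = 21
Cheapest is SW19 - SW29 - SW13 - SW17 - SW37 at 21 ms.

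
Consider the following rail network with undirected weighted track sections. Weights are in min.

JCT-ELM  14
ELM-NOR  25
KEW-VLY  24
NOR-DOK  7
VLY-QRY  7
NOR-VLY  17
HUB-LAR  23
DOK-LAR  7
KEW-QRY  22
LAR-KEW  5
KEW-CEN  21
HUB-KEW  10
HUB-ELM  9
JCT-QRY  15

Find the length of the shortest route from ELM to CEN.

40 min

Enumerating some paths:
ELM - HUB - KEW - CEN: 9+10+21 = 40
ELM - NOR - DOK - LAR - KEW - CEN: 25+7+7+5+21 = 65
ELM - HUB - LAR - KEW - CEN: 9+23+5+21 = 58
The minimum is 40 min via ELM - HUB - KEW - CEN.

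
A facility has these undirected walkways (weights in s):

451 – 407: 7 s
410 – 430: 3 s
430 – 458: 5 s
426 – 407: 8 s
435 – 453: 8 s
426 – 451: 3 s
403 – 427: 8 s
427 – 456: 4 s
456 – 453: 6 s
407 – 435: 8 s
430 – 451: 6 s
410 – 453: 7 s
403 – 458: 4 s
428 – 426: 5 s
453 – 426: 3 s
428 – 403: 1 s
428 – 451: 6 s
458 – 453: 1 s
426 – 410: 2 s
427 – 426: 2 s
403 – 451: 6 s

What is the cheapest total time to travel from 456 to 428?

11 s

Enumerating some paths:
456–427–403–428: 4+8+1 = 13
456–427–426–428: 4+2+5 = 11
456–453–426–428: 6+3+5 = 14
456–453–458–403–428: 6+1+4+1 = 12
The minimum is 11 s via 456–427–426–428.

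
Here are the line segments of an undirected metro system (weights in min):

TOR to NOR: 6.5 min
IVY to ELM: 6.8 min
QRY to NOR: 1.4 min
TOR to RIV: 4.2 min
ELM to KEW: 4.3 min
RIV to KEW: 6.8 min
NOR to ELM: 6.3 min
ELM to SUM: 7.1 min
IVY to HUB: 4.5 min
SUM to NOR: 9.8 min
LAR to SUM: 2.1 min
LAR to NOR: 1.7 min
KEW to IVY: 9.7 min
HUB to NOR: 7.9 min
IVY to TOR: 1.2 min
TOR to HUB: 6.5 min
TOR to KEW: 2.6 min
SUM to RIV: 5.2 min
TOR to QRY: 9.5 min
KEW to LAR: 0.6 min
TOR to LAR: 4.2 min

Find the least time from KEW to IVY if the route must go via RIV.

12.2 min

Shortest KEW→RIV: KEW → RIV = 6.8
Best RIV to IVY: RIV → TOR → IVY costing 5.4
Total via RIV: 6.8 + 5.4 = 12.2 min.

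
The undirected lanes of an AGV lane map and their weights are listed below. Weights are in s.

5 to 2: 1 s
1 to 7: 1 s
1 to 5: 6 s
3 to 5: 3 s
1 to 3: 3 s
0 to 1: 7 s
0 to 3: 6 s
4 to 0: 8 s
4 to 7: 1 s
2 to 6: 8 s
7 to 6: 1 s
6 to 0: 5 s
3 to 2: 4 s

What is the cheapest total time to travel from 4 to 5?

Enumerating some paths:
4–7–1–5: 1+1+6 = 8
4–7–1–3–2–5: 1+1+3+4+1 = 10
4–7–6–2–5: 1+1+8+1 = 11
Cheapest is 4–7–1–5 at 8 s.

8 s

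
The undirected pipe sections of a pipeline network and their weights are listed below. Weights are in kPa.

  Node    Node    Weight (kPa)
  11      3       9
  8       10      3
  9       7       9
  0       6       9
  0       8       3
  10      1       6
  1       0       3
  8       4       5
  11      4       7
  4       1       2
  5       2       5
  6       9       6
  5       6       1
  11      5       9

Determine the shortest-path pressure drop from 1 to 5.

Running Dijkstra from 1:
1: 0
4: 2  (via 1)
0: 3  (via 1)
8: 6  (via 0)
10: 6  (via 1)
11: 9  (via 4)
6: 12  (via 0)
5: 13  (via 6)
Shortest route: 1–0–6–5 = 13 kPa.

13 kPa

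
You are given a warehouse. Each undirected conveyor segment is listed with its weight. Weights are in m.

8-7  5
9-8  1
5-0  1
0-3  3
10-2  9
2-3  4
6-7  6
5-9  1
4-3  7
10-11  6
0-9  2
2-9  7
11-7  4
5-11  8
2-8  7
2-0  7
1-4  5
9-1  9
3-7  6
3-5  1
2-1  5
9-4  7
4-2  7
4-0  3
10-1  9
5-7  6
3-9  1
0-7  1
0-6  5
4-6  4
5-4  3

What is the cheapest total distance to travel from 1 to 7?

Candidate routes:
1 → 4 → 5 → 0 → 7: 5+3+1+1 = 10
1 → 2 → 3 → 5 → 0 → 7: 5+4+1+1+1 = 12
1 → 4 → 5 → 9 → 0 → 7: 5+3+1+2+1 = 12
1 → 4 → 0 → 7: 5+3+1 = 9
The minimum is 9 m via 1 → 4 → 0 → 7.

9 m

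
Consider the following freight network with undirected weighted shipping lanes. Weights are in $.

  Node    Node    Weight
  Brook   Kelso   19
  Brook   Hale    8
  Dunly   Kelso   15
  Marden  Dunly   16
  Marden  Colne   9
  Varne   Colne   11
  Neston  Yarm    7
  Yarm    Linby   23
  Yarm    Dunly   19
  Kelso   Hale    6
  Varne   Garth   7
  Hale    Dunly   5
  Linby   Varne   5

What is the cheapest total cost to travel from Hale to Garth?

$48

Settle nodes by increasing distance from Hale:
Hale: 0
Dunly: 5  (via Hale)
Kelso: 6  (via Hale)
Brook: 8  (via Hale)
Marden: 21  (via Dunly)
Yarm: 24  (via Dunly)
Colne: 30  (via Marden)
Neston: 31  (via Yarm)
Varne: 41  (via Colne)
Linby: 46  (via Varne)
Garth: 48  (via Varne)
Shortest route: Hale → Dunly → Marden → Colne → Varne → Garth = $48.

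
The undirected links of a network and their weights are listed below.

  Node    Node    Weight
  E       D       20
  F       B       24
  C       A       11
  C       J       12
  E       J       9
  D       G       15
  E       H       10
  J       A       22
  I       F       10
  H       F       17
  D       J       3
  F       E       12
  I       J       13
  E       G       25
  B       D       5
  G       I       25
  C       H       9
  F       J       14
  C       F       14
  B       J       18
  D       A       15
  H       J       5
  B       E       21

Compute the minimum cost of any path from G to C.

30

Enumerating some paths:
G–D–J–C: 15+3+12 = 30
G–D–J–H–C: 15+3+5+9 = 32
The minimum is 30 via G–D–J–C.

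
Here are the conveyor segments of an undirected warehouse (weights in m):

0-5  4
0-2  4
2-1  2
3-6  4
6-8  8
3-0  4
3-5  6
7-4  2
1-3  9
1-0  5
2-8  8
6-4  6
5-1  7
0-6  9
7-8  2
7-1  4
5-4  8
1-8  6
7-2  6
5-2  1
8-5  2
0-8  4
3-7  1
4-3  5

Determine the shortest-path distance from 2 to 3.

6 m

Running Dijkstra from 2:
2: 0
5: 1  (via 2)
1: 2  (via 2)
8: 3  (via 5)
0: 4  (via 2)
7: 5  (via 8)
3: 6  (via 7)
Shortest route: 2–5–8–7–3 = 6 m.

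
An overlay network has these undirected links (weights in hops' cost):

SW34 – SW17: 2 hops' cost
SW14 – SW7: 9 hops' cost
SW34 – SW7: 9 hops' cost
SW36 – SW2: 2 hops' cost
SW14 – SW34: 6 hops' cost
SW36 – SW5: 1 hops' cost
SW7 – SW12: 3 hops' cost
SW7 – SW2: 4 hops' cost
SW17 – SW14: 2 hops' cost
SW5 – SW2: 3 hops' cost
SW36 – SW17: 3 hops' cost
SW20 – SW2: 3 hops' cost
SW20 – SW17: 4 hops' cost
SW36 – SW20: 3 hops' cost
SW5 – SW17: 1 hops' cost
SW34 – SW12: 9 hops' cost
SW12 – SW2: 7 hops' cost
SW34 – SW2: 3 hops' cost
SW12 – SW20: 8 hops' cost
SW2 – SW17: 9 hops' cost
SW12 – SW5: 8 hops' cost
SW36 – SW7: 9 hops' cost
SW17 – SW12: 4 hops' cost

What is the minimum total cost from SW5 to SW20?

Shortest distances from SW5:
SW5: 0
SW17: 1  (via SW5)
SW36: 1  (via SW5)
SW14: 3  (via SW17)
SW2: 3  (via SW5)
SW34: 3  (via SW17)
SW20: 4  (via SW36)
Shortest route: SW5–SW36–SW20 = 4 hops' cost.

4 hops' cost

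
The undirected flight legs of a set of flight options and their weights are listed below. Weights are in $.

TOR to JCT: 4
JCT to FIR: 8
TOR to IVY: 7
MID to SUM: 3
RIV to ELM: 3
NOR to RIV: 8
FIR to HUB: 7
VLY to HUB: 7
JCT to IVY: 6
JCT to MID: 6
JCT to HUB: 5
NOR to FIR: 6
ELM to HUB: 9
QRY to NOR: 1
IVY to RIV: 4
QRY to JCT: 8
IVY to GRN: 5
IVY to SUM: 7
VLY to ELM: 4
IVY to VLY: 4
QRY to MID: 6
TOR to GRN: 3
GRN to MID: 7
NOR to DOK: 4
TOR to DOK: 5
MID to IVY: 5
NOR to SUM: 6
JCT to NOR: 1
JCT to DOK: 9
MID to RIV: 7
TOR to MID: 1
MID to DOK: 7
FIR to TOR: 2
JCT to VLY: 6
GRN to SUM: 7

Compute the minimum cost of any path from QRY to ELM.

Candidate routes:
QRY - MID - RIV - ELM: 6+7+3 = 16
QRY - NOR - JCT - VLY - ELM: 1+1+6+4 = 12
QRY - NOR - JCT - IVY - RIV - ELM: 1+1+6+4+3 = 15
The minimum is $12 via QRY - NOR - JCT - VLY - ELM.

$12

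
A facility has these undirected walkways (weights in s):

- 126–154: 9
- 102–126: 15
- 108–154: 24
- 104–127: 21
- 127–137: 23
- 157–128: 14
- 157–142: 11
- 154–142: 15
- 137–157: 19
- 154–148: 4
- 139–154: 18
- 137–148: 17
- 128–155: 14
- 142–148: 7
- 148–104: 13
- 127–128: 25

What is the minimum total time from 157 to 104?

Enumerating some paths:
157 → 142 → 154 → 148 → 104: 11+15+4+13 = 43
157 → 128 → 127 → 104: 14+25+21 = 60
157 → 142 → 148 → 104: 11+7+13 = 31
157 → 137 → 148 → 104: 19+17+13 = 49
The minimum is 31 s via 157 → 142 → 148 → 104.

31 s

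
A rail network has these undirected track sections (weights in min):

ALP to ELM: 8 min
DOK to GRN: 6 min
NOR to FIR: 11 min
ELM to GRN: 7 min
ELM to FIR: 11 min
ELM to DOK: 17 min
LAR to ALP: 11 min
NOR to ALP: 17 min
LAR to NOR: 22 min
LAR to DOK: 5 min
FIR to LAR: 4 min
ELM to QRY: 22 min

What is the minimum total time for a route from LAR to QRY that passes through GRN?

40 min

Shortest LAR→GRN: LAR–DOK–GRN = 11
Best GRN to QRY: GRN–ELM–QRY costing 29
Total via GRN: 11 + 29 = 40 min.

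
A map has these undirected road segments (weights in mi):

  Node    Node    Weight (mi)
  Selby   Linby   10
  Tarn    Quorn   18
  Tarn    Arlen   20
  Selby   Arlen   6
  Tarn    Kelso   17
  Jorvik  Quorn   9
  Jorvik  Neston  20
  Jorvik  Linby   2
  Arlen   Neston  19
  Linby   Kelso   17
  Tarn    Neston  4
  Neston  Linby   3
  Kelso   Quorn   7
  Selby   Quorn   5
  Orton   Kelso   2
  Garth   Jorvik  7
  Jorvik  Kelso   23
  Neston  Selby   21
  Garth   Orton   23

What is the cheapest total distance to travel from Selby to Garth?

Candidate routes:
Selby - Quorn - Jorvik - Garth: 5+9+7 = 21
Selby - Arlen - Neston - Linby - Jorvik - Garth: 6+19+3+2+7 = 37
Selby - Linby - Jorvik - Garth: 10+2+7 = 19
Selby - Neston - Linby - Jorvik - Garth: 21+3+2+7 = 33
The minimum is 19 mi via Selby - Linby - Jorvik - Garth.

19 mi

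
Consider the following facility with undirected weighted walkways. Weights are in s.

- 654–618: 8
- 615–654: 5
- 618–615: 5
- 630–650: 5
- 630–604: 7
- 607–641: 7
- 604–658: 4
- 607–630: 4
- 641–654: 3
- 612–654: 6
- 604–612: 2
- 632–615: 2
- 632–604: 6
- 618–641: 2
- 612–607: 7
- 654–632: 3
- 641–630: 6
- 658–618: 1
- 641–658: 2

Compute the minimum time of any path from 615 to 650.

18 s

Running Dijkstra from 615:
615: 0
632: 2  (via 615)
618: 5  (via 615)
654: 5  (via 615)
658: 6  (via 618)
641: 7  (via 618)
604: 8  (via 632)
612: 10  (via 604)
630: 13  (via 641)
607: 14  (via 641)
650: 18  (via 630)
Shortest route: 615 → 618 → 641 → 630 → 650 = 18 s.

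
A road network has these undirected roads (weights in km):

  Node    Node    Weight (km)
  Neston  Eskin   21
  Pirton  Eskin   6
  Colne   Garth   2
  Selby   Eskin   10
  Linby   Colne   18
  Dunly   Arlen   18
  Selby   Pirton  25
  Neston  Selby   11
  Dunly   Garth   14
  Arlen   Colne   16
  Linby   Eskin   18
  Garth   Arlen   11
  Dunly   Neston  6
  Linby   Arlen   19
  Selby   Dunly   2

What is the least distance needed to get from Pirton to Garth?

32 km

Enumerating some paths:
Pirton–Eskin–Linby–Colne–Garth: 6+18+18+2 = 44
Pirton–Eskin–Selby–Dunly–Garth: 6+10+2+14 = 32
Pirton–Selby–Dunly–Garth: 25+2+14 = 41
Cheapest is Pirton–Eskin–Selby–Dunly–Garth at 32 km.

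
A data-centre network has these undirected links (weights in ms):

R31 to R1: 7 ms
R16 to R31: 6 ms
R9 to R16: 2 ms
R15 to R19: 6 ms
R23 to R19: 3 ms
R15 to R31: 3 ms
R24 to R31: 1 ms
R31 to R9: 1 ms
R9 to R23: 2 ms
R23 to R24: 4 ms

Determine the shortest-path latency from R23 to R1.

10 ms

Shortest distances from R23:
R23: 0
R9: 2  (via R23)
R31: 3  (via R9)
R19: 3  (via R23)
R16: 4  (via R9)
R24: 4  (via R23)
R15: 6  (via R31)
R1: 10  (via R31)
Shortest route: R23 → R9 → R31 → R1 = 10 ms.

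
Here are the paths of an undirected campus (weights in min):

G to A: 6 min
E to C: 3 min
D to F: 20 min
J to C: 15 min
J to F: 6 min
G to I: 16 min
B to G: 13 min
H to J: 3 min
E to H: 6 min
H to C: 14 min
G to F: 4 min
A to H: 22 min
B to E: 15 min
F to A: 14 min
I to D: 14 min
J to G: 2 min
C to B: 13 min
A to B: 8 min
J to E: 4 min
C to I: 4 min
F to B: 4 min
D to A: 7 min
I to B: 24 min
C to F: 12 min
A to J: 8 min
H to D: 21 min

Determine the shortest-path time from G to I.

13 min

Enumerating some paths:
G–J–E–C–I: 2+4+3+4 = 13
G–I: 16 = 16
Cheapest is G–J–E–C–I at 13 min.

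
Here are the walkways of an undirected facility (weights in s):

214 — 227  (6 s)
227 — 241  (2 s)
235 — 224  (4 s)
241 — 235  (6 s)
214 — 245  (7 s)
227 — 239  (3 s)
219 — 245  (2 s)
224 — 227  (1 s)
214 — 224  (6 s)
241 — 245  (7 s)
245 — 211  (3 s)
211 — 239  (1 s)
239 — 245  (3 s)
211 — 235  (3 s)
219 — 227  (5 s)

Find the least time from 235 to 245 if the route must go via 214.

17 s

Shortest 235→214: 235 → 224 → 214 = 10
Shortest 214→245: 214 → 245 = 7
Total via 214: 10 + 7 = 17 s.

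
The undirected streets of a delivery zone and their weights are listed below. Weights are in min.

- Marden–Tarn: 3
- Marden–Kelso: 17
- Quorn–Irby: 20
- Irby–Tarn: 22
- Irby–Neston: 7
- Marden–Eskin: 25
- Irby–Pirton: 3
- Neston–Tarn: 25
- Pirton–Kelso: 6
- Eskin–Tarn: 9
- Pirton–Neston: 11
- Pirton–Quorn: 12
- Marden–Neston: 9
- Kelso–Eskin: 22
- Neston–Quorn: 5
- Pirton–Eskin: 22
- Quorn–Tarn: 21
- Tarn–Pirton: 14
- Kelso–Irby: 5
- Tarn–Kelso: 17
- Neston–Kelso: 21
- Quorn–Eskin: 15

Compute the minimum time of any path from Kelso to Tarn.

Compare a few routes:
Kelso → Pirton → Tarn: 6+14 = 20
Kelso → Tarn: 17 = 17
Kelso → Marden → Tarn: 17+3 = 20
Cheapest is Kelso → Tarn at 17 min.

17 min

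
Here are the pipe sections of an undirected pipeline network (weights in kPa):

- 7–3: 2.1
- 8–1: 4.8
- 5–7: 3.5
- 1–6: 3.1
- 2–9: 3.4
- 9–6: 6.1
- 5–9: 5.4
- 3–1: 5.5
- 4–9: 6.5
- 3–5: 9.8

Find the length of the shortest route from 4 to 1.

Enumerating some paths:
4 → 9 → 6 → 1: 6.5+6.1+3.1 = 15.7
4 → 9 → 5 → 3 → 1: 6.5+5.4+9.8+5.5 = 27.2
4 → 9 → 5 → 7 → 3 → 1: 6.5+5.4+3.5+2.1+5.5 = 23
The minimum is 15.7 kPa via 4 → 9 → 6 → 1.

15.7 kPa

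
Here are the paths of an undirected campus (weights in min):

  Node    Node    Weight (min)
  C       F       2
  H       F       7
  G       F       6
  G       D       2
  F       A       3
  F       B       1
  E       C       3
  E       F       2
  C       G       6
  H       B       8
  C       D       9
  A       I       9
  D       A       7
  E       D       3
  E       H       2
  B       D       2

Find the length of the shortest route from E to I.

14 min

Candidate routes:
E - C - F - A - I: 3+2+3+9 = 17
E - F - A - I: 2+3+9 = 14
Cheapest is E - F - A - I at 14 min.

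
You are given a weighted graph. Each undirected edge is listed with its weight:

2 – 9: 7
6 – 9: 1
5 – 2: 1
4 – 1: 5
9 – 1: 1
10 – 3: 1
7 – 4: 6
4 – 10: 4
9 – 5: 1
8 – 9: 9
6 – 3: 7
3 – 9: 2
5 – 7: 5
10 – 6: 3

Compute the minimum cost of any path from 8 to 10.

12

Candidate routes:
8–9–3–10: 9+2+1 = 12
8–9–6–10: 9+1+3 = 13
Cheapest is 8–9–3–10 at 12.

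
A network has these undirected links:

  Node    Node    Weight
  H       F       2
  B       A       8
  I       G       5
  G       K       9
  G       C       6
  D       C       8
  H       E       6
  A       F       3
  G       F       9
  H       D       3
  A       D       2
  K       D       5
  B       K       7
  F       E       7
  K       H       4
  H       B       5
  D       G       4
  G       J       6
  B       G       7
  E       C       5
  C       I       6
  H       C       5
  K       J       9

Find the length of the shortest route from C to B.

10

Settle nodes by increasing distance from C:
C: 0
E: 5  (via C)
H: 5  (via C)
G: 6  (via C)
I: 6  (via C)
F: 7  (via H)
D: 8  (via C)
K: 9  (via H)
A: 10  (via F)
B: 10  (via H)
Shortest route: C–H–B = 10.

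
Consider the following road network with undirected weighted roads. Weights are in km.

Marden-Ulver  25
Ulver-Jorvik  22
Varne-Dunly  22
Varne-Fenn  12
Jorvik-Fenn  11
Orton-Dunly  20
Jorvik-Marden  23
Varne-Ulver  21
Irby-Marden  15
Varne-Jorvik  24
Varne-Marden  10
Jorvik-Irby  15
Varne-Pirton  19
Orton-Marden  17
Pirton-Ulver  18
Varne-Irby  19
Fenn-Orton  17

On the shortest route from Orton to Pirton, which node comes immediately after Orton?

Enumerating some paths:
Orton - Marden - Varne - Pirton: 17+10+19 = 46
Orton - Marden - Ulver - Pirton: 17+25+18 = 60
Orton - Fenn - Varne - Pirton: 17+12+19 = 48
The minimum is 46 km via Orton - Marden - Varne - Pirton.
So from Orton the first move is to Marden.

Marden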